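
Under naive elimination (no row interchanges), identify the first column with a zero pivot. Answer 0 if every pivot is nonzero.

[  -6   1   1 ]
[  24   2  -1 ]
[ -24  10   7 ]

first zero-pivot column = 3

Naive forward elimination:
R2 <- R2 - (-4)*R1:  [ 0  6  3 ]
R3 <- R3 - (4)*R1:  [ 0  6  3 ]
R3 <- R3 - (1)*R2:  [ 0  0  0 ]
Matrix at this point:
[ -6  1  1 ]
[  0  6  3 ]
[  0  0  0 ]
Pivot entry (3,3) in the last row is zero and there are no rows below to swap with -> zero pivot in column 3 (A is singular).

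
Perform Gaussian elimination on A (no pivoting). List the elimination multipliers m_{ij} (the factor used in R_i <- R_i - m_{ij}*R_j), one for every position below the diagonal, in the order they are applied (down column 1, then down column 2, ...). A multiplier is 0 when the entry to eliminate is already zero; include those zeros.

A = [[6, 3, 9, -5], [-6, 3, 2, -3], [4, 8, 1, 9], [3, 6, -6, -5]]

Forward elimination:
R2 <- R2 - (-1)*R1:  [  0   6  11  -8 ]
R3 <- R3 - (2/3)*R1:  [    0     6    -5  37/3 ]
R4 <- R4 - (1/2)*R1:  [     0    9/2  -21/2   -5/2 ]
R3 <- R3 - (1)*R2:  [    0     0   -16  61/3 ]
R4 <- R4 - (3/4)*R2:  [     0      0  -75/4    7/2 ]
R4 <- R4 - (75/64)*R3:  [        0         0         0  -1301/64 ]
Multipliers (in order of application): m_{21} = -1, m_{31} = 2/3, m_{41} = 1/2, m_{32} = 1, m_{42} = 3/4, m_{43} = 75/64

multipliers: -1, 2/3, 1/2, 1, 3/4, 75/64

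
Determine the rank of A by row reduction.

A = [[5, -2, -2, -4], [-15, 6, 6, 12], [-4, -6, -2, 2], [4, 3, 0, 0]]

Row reduction:
R2 <- R2 - (-3)*R1:  [ 0  0  0  0 ]
R3 <- R3 - (-4/5)*R1:  [     0  -38/5  -18/5   -6/5 ]
R4 <- R4 - (4/5)*R1:  [    0  23/5   8/5  16/5 ]
R2 <-> R3   (pivot in column 2 was zero)
[ 5     -2     -2    -4 ]
[ 0  -38/5  -18/5  -6/5 ]
[ 0      0      0     0 ]
[ 0   23/5    8/5  16/5 ]
R4 <- R4 - (-23/38)*R2:  [      0       0  -11/19   47/19 ]
R3 <-> R4   (pivot in column 3 was zero)
[ 5     -2      -2     -4 ]
[ 0  -38/5   -18/5   -6/5 ]
[ 0      0  -11/19  47/19 ]
[ 0      0       0      0 ]
Row echelon form:
[ 5     -2      -2     -4 ]
[ 0  -38/5   -18/5   -6/5 ]
[ 0      0  -11/19  47/19 ]
[ 0      0       0      0 ]
Nonzero rows / pivot columns: 3

rank(A) = 3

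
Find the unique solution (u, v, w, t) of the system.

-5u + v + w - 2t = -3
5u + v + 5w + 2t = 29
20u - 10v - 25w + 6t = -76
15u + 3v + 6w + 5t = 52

(2, 1, 4, -1)

Forward elimination on [A|b]:
R2 <- R2 - (-1)*R1:  [  0   2   6   0  26 ]
R3 <- R3 - (-4)*R1:  [   0   -6  -21   -2  -88 ]
R4 <- R4 - (-3)*R1:  [  0   6   9  -1  43 ]
R3 <- R3 - (-3)*R2:  [   0    0   -3   -2  -10 ]
R4 <- R4 - (3)*R2:  [   0    0   -9   -1  -35 ]
R4 <- R4 - (3)*R3:  [  0   0   0   5  -5 ]
Row echelon form:
[ -5  1   1  -2  |   -3 ]
[  0  2   6   0  |   26 ]
[  0  0  -3  -2  |  -10 ]
[  0  0   0   5  |   -5 ]
Back-substitution:
t = (-5) / 5 = -1
w = (-10 - (-2)*(-1)) / -3 = 4
v = (26 - (6)*(4)) / 2 = 1
u = (-3 - (1)*(1) - (1)*(4) - (-2)*(-1)) / -5 = 2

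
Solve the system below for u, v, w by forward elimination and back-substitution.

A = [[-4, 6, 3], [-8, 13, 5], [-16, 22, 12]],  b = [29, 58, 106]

(4, 5, 5)

Forward elimination on [A|b]:
R2 <- R2 - (2)*R1:  [  0   1  -1   0 ]
R3 <- R3 - (4)*R1:  [   0   -2    0  -10 ]
R3 <- R3 - (-2)*R2:  [   0    0   -2  -10 ]
Row echelon form:
[ -4  6   3  |   29 ]
[  0  1  -1  |    0 ]
[  0  0  -2  |  -10 ]
Back-substitution:
w = (-10) / -2 = 5
v = (0 - (-1)*(5)) / 1 = 5
u = (29 - (6)*(5) - (3)*(5)) / -4 = 4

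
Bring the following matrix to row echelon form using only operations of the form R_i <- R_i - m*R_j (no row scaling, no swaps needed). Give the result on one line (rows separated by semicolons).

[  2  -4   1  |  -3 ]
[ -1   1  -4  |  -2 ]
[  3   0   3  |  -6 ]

Forward elimination:
R2 <- R2 - (-1/2)*R1:  [    0    -1  -7/2  -7/2 ]
R3 <- R3 - (3/2)*R1:  [    0     6   3/2  -3/2 ]
R3 <- R3 - (-6)*R2:  [     0      0  -39/2  -45/2 ]
Row echelon form:
[ 2  -4      1  |     -3 ]
[ 0  -1   -7/2  |   -7/2 ]
[ 0   0  -39/2  |  -45/2 ]

REF = [2 -4 1 -3; 0 -1 -7/2 -7/2; 0 0 -39/2 -45/2]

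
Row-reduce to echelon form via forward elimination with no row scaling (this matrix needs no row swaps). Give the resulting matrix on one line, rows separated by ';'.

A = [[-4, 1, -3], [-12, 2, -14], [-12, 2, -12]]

Forward elimination:
R2 <- R2 - (3)*R1:  [  0  -1  -5 ]
R3 <- R3 - (3)*R1:  [  0  -1  -3 ]
R3 <- R3 - (1)*R2:  [ 0  0  2 ]
Row echelon form:
[ -4   1  -3 ]
[  0  -1  -5 ]
[  0   0   2 ]

REF = [-4 1 -3; 0 -1 -5; 0 0 2]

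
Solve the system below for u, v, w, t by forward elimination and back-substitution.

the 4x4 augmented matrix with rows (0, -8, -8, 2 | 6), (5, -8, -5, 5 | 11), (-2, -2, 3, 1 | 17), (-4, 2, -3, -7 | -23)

Forward elimination on [A|b]:
R1 <-> R2   (pivot in column 1 was zero)
[  5  -8  -5   5   11 ]
[  0  -8  -8   2    6 ]
[ -2  -2   3   1   17 ]
[ -4   2  -3  -7  -23 ]
R3 <- R3 - (-2/5)*R1:  [     0  -26/5      1      3  107/5 ]
R4 <- R4 - (-4/5)*R1:  [     0  -22/5     -7     -3  -71/5 ]
R3 <- R3 - (13/20)*R2:  [     0      0   31/5  17/10   35/2 ]
R4 <- R4 - (11/20)*R2:  [      0       0   -13/5  -41/10   -35/2 ]
R4 <- R4 - (-13/31)*R3:  [       0        0        0  -105/31  -315/31 ]
Row echelon form:
[ 5  -8    -5        5  |       11 ]
[ 0  -8    -8        2  |        6 ]
[ 0   0  31/5    17/10  |     35/2 ]
[ 0   0     0  -105/31  |  -315/31 ]
Back-substitution:
t = (-315/31) / (-105/31) = 3
w = (35/2 - (17/10)*(3)) / (31/5) = 2
v = (6 - (-8)*(2) - (2)*(3)) / -8 = -2
u = (11 - (-8)*(-2) - (-5)*(2) - (5)*(3)) / 5 = -2

(-2, -2, 2, 3)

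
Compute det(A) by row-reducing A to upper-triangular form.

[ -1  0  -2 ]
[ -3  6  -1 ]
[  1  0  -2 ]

Forward elimination:
R2 <- R2 - (3)*R1:  [ 0  6  5 ]
R3 <- R3 - (-1)*R1:  [  0   0  -4 ]
Upper-triangular form:
[ -1  0  -2 ]
[  0  6   5 ]
[  0  0  -4 ]
det(A) = (-1)^0 * (-1) * (6) * (-4) = 24  (0 row swaps -> sign +1)

det(A) = 24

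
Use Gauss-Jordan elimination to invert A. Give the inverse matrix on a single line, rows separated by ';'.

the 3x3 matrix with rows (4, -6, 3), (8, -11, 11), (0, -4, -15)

Gauss-Jordan on [A | I]:
R1 <- (1/4)*R1:  [    1  -3/2   3/4  |   1/4     0     0 ]
R2 <- R2 - (8)*R1:  [  0   1   5  |  -2   1   0 ]
R1 <- R1 - (-3/2)*R2:  [     1      0   33/4  |  -11/4    3/2      0 ]
R3 <- R3 - (-4)*R2:  [  0   0   5  |  -8   4   1 ]
R3 <- (1/5)*R3:  [    0     0     1  |  -8/5   4/5   1/5 ]
R1 <- R1 - (33/4)*R3:  [      1       0       0  |  209/20  -51/10  -33/20 ]
R2 <- R2 - (5)*R3:  [  0   1   0  |   6  -3  -1 ]
Right block of [I | A^{-1}] is the inverse:
[ 209/20  -51/10  -33/20 ]
[      6      -3      -1 ]
[   -8/5     4/5     1/5 ]

inverse = [209/20 -51/10 -33/20; 6 -3 -1; -8/5 4/5 1/5]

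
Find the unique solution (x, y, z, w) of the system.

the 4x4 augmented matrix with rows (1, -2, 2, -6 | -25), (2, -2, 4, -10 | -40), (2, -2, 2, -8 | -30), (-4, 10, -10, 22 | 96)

(3, 1, -1, 4)

Forward elimination on [A|b]:
R2 <- R2 - (2)*R1:  [  0   2   0   2  10 ]
R3 <- R3 - (2)*R1:  [  0   2  -2   4  20 ]
R4 <- R4 - (-4)*R1:  [  0   2  -2  -2  -4 ]
R3 <- R3 - (1)*R2:  [  0   0  -2   2  10 ]
R4 <- R4 - (1)*R2:  [   0    0   -2   -4  -14 ]
R4 <- R4 - (1)*R3:  [   0    0    0   -6  -24 ]
Row echelon form:
[ 1  -2   2  -6  |  -25 ]
[ 0   2   0   2  |   10 ]
[ 0   0  -2   2  |   10 ]
[ 0   0   0  -6  |  -24 ]
Back-substitution:
w = (-24) / -6 = 4
z = (10 - (2)*(4)) / -2 = -1
y = (10 - (2)*(4)) / 2 = 1
x = (-25 - (-2)*(1) - (2)*(-1) - (-6)*(4)) / 1 = 3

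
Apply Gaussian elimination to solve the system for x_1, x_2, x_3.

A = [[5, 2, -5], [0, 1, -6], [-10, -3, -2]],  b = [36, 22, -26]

(4, -2, -4)

Forward elimination on [A|b]:
R3 <- R3 - (-2)*R1:  [   0    1  -12   46 ]
R3 <- R3 - (1)*R2:  [  0   0  -6  24 ]
Row echelon form:
[ 5  2  -5  |  36 ]
[ 0  1  -6  |  22 ]
[ 0  0  -6  |  24 ]
Back-substitution:
x_3 = (24) / -6 = -4
x_2 = (22 - (-6)*(-4)) / 1 = -2
x_1 = (36 - (2)*(-2) - (-5)*(-4)) / 5 = 4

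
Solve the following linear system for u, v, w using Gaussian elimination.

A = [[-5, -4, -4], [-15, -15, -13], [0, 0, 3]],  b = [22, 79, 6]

(-2, -5, 2)

Forward elimination on [A|b]:
R2 <- R2 - (3)*R1:  [  0  -3  -1  13 ]
Row echelon form:
[ -5  -4  -4  |  22 ]
[  0  -3  -1  |  13 ]
[  0   0   3  |   6 ]
Back-substitution:
w = (6) / 3 = 2
v = (13 - (-1)*(2)) / -3 = -5
u = (22 - (-4)*(-5) - (-4)*(2)) / -5 = -2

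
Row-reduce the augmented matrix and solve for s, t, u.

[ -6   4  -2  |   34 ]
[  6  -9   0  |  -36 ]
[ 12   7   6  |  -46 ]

Forward elimination on [A|b]:
R2 <- R2 - (-1)*R1:  [  0  -5  -2  -2 ]
R3 <- R3 - (-2)*R1:  [  0  15   2  22 ]
R3 <- R3 - (-3)*R2:  [  0   0  -4  16 ]
Row echelon form:
[ -6   4  -2  |  34 ]
[  0  -5  -2  |  -2 ]
[  0   0  -4  |  16 ]
Back-substitution:
u = (16) / -4 = -4
t = (-2 - (-2)*(-4)) / -5 = 2
s = (34 - (4)*(2) - (-2)*(-4)) / -6 = -3

(-3, 2, -4)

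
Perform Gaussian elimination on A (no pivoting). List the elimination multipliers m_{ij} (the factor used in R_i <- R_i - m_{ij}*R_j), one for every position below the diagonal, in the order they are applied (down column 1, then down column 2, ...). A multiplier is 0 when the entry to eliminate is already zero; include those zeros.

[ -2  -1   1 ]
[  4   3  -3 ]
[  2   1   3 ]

Forward elimination:
R2 <- R2 - (-2)*R1:  [  0   1  -1 ]
R3 <- R3 - (-1)*R1:  [ 0  0  4 ]
R3: entry in column 2 is already 0 -> m_{32} = 0 (no row operation needed)
Multipliers (in order of application): m_{21} = -2, m_{31} = -1, m_{32} = 0

multipliers: -2, -1, 0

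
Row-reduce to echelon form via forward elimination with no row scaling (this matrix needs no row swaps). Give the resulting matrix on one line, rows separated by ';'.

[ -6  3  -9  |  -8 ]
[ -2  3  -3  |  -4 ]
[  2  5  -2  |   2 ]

REF = [-6 3 -9 -8; 0 2 0 -4/3; 0 0 -5 10/3]

Forward elimination:
R2 <- R2 - (1/3)*R1:  [    0     2     0  -4/3 ]
R3 <- R3 - (-1/3)*R1:  [    0     6    -5  -2/3 ]
R3 <- R3 - (3)*R2:  [    0     0    -5  10/3 ]
Row echelon form:
[ -6  3  -9  |    -8 ]
[  0  2   0  |  -4/3 ]
[  0  0  -5  |  10/3 ]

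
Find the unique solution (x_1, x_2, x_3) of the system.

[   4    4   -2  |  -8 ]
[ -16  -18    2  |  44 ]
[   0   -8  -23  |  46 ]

(-3, 0, -2)

Forward elimination on [A|b]:
R2 <- R2 - (-4)*R1:  [  0  -2  -6  12 ]
R3 <- R3 - (4)*R2:  [  0   0   1  -2 ]
Row echelon form:
[ 4   4  -2  |  -8 ]
[ 0  -2  -6  |  12 ]
[ 0   0   1  |  -2 ]
Back-substitution:
x_3 = (-2) / 1 = -2
x_2 = (12 - (-6)*(-2)) / -2 = 0
x_1 = (-8 - (4)*(0) - (-2)*(-2)) / 4 = -3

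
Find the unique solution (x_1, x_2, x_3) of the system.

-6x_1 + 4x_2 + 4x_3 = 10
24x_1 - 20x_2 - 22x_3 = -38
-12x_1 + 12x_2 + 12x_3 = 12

Forward elimination on [A|b]:
R2 <- R2 - (-4)*R1:  [  0  -4  -6   2 ]
R3 <- R3 - (2)*R1:  [  0   4   4  -8 ]
R3 <- R3 - (-1)*R2:  [  0   0  -2  -6 ]
Row echelon form:
[ -6   4   4  |  10 ]
[  0  -4  -6  |   2 ]
[  0   0  -2  |  -6 ]
Back-substitution:
x_3 = (-6) / -2 = 3
x_2 = (2 - (-6)*(3)) / -4 = -5
x_1 = (10 - (4)*(-5) - (4)*(3)) / -6 = -3

(-3, -5, 3)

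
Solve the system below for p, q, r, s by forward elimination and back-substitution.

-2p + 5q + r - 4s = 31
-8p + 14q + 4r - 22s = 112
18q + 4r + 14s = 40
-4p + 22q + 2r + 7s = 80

(-2, 4, -1, -2)

Forward elimination on [A|b]:
R2 <- R2 - (4)*R1:  [   0   -6    0   -6  -12 ]
R4 <- R4 - (2)*R1:  [  0  12   0  15  18 ]
R3 <- R3 - (-3)*R2:  [  0   0   4  -4   4 ]
R4 <- R4 - (-2)*R2:  [  0   0   0   3  -6 ]
Row echelon form:
[ -2   5  1  -4  |   31 ]
[  0  -6  0  -6  |  -12 ]
[  0   0  4  -4  |    4 ]
[  0   0  0   3  |   -6 ]
Back-substitution:
s = (-6) / 3 = -2
r = (4 - (-4)*(-2)) / 4 = -1
q = (-12 - (-6)*(-2)) / -6 = 4
p = (31 - (5)*(4) - (1)*(-1) - (-4)*(-2)) / -2 = -2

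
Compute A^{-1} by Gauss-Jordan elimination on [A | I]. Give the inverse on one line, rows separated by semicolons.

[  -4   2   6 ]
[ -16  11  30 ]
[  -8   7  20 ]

inverse = [-5/12 -1/12 1/4; -10/3 4/3 -1; 1 -1/2 1/2]

Gauss-Jordan on [A | I]:
R1 <- (1/-4)*R1:  [    1  -1/2  -3/2  |  -1/4     0     0 ]
R2 <- R2 - (-16)*R1:  [  0   3   6  |  -4   1   0 ]
R3 <- R3 - (-8)*R1:  [  0   3   8  |  -2   0   1 ]
R2 <- (1/3)*R2:  [    0     1     2  |  -4/3   1/3     0 ]
R1 <- R1 - (-1/2)*R2:  [      1       0    -1/2  |  -11/12     1/6       0 ]
R3 <- R3 - (3)*R2:  [  0   0   2  |   2  -1   1 ]
R3 <- (1/2)*R3:  [    0     0     1  |     1  -1/2   1/2 ]
R1 <- R1 - (-1/2)*R3:  [     1      0      0  |  -5/12  -1/12    1/4 ]
R2 <- R2 - (2)*R3:  [     0      1      0  |  -10/3    4/3     -1 ]
Right block of [I | A^{-1}] is the inverse:
[ -5/12  -1/12  1/4 ]
[ -10/3    4/3   -1 ]
[     1   -1/2  1/2 ]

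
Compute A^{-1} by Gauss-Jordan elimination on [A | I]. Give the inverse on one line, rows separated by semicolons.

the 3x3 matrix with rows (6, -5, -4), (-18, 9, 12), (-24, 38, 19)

inverse = [95/36 19/36 2/9; -1/2 -1/6 0; 13/3 1 1/3]

Gauss-Jordan on [A | I]:
R1 <- (1/6)*R1:  [    1  -5/6  -2/3  |   1/6     0     0 ]
R2 <- R2 - (-18)*R1:  [  0  -6   0  |   3   1   0 ]
R3 <- R3 - (-24)*R1:  [  0  18   3  |   4   0   1 ]
R2 <- (1/-6)*R2:  [    0     1     0  |  -1/2  -1/6     0 ]
R1 <- R1 - (-5/6)*R2:  [     1      0   -2/3  |   -1/4  -5/36      0 ]
R3 <- R3 - (18)*R2:  [  0   0   3  |  13   3   1 ]
R3 <- (1/3)*R3:  [    0     0     1  |  13/3     1   1/3 ]
R1 <- R1 - (-2/3)*R3:  [     1      0      0  |  95/36  19/36    2/9 ]
Right block of [I | A^{-1}] is the inverse:
[ 95/36  19/36  2/9 ]
[  -1/2   -1/6    0 ]
[  13/3      1  1/3 ]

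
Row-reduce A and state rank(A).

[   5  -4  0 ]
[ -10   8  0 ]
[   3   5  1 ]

rank(A) = 2

Row reduction:
R2 <- R2 - (-2)*R1:  [ 0  0  0 ]
R3 <- R3 - (3/5)*R1:  [    0  37/5     1 ]
R2 <-> R3   (pivot in column 2 was zero)
[ 5    -4  0 ]
[ 0  37/5  1 ]
[ 0     0  0 ]
Row echelon form:
[ 5    -4  0 ]
[ 0  37/5  1 ]
[ 0     0  0 ]
Nonzero rows / pivot columns: 2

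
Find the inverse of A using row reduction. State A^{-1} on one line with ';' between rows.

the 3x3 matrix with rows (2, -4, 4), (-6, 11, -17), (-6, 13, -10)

Gauss-Jordan on [A | I]:
R1 <- (1/2)*R1:  [   1   -2    2  |  1/2    0    0 ]
R2 <- R2 - (-6)*R1:  [  0  -1  -5  |   3   1   0 ]
R3 <- R3 - (-6)*R1:  [ 0  1  2  |  3  0  1 ]
R2 <- (1/-1)*R2:  [  0   1   5  |  -3  -1   0 ]
R1 <- R1 - (-2)*R2:  [     1      0     12  |  -11/2     -2      0 ]
R3 <- R3 - (1)*R2:  [  0   0  -3  |   6   1   1 ]
R3 <- (1/-3)*R3:  [    0     0     1  |    -2  -1/3  -1/3 ]
R1 <- R1 - (12)*R3:  [    1     0     0  |  37/2     2     4 ]
R2 <- R2 - (5)*R3:  [   0    1    0  |    7  2/3  5/3 ]
Right block of [I | A^{-1}] is the inverse:
[ 37/2     2     4 ]
[    7   2/3   5/3 ]
[   -2  -1/3  -1/3 ]

inverse = [37/2 2 4; 7 2/3 5/3; -2 -1/3 -1/3]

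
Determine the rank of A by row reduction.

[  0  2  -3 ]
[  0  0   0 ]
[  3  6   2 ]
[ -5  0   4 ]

rank(A) = 3

Row reduction:
R1 <-> R3   (pivot in column 1 was zero)
[  3  6   2 ]
[  0  0   0 ]
[  0  2  -3 ]
[ -5  0   4 ]
R4 <- R4 - (-5/3)*R1:  [    0    10  22/3 ]
R2 <-> R3   (pivot in column 2 was zero)
[ 3   6     2 ]
[ 0   2    -3 ]
[ 0   0     0 ]
[ 0  10  22/3 ]
R4 <- R4 - (5)*R2:  [    0     0  67/3 ]
R3 <-> R4   (pivot in column 3 was zero)
[ 3  6     2 ]
[ 0  2    -3 ]
[ 0  0  67/3 ]
[ 0  0     0 ]
Row echelon form:
[ 3  6     2 ]
[ 0  2    -3 ]
[ 0  0  67/3 ]
[ 0  0     0 ]
Nonzero rows / pivot columns: 3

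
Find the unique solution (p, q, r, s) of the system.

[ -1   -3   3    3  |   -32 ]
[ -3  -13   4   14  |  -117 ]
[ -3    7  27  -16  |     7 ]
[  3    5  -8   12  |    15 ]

Forward elimination on [A|b]:
R2 <- R2 - (3)*R1:  [   0   -4   -5    5  -21 ]
R3 <- R3 - (3)*R1:  [   0   16   18  -25  103 ]
R4 <- R4 - (-3)*R1:  [   0   -4    1   21  -81 ]
R3 <- R3 - (-4)*R2:  [  0   0  -2  -5  19 ]
R4 <- R4 - (1)*R2:  [   0    0    6   16  -60 ]
R4 <- R4 - (-3)*R3:  [  0   0   0   1  -3 ]
Row echelon form:
[ -1  -3   3   3  |  -32 ]
[  0  -4  -5   5  |  -21 ]
[  0   0  -2  -5  |   19 ]
[  0   0   0   1  |   -3 ]
Back-substitution:
s = (-3) / 1 = -3
r = (19 - (-5)*(-3)) / -2 = -2
q = (-21 - (-5)*(-2) - (5)*(-3)) / -4 = 4
p = (-32 - (-3)*(4) - (3)*(-2) - (3)*(-3)) / -1 = 5

(5, 4, -2, -3)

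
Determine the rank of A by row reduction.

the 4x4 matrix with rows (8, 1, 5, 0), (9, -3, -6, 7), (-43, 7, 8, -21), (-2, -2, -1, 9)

Row reduction:
R2 <- R2 - (9/8)*R1:  [     0  -33/8  -93/8      7 ]
R3 <- R3 - (-43/8)*R1:  [     0   99/8  279/8    -21 ]
R4 <- R4 - (-1/4)*R1:  [    0  -7/4   1/4     9 ]
R3 <- R3 - (-3)*R2:  [ 0  0  0  0 ]
R4 <- R4 - (14/33)*R2:  [      0       0   57/11  199/33 ]
R3 <-> R4   (pivot in column 3 was zero)
[ 8      1      5       0 ]
[ 0  -33/8  -93/8       7 ]
[ 0      0  57/11  199/33 ]
[ 0      0      0       0 ]
Row echelon form:
[ 8      1      5       0 ]
[ 0  -33/8  -93/8       7 ]
[ 0      0  57/11  199/33 ]
[ 0      0      0       0 ]
Nonzero rows / pivot columns: 3

rank(A) = 3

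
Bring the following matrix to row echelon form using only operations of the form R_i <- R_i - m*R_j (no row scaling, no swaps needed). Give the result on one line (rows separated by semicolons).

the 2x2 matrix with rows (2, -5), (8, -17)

Forward elimination:
R2 <- R2 - (4)*R1:  [ 0  3 ]
Row echelon form:
[ 2  -5 ]
[ 0   3 ]

REF = [2 -5; 0 3]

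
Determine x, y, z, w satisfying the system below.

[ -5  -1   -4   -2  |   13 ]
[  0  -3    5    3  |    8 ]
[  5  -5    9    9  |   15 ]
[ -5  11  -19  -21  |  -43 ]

Forward elimination on [A|b]:
R3 <- R3 - (-1)*R1:  [  0  -6   5   7  28 ]
R4 <- R4 - (1)*R1:  [   0   12  -15  -19  -56 ]
R3 <- R3 - (2)*R2:  [  0   0  -5   1  12 ]
R4 <- R4 - (-4)*R2:  [   0    0    5   -7  -24 ]
R4 <- R4 - (-1)*R3:  [   0    0    0   -6  -12 ]
Row echelon form:
[ -5  -1  -4  -2  |   13 ]
[  0  -3   5   3  |    8 ]
[  0   0  -5   1  |   12 ]
[  0   0   0  -6  |  -12 ]
Back-substitution:
w = (-12) / -6 = 2
z = (12 - (1)*(2)) / -5 = -2
y = (8 - (5)*(-2) - (3)*(2)) / -3 = -4
x = (13 - (-1)*(-4) - (-4)*(-2) - (-2)*(2)) / -5 = -1

(-1, -4, -2, 2)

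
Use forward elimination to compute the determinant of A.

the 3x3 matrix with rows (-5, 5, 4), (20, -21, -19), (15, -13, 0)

Forward elimination:
R2 <- R2 - (-4)*R1:  [  0  -1  -3 ]
R3 <- R3 - (-3)*R1:  [  0   2  12 ]
R3 <- R3 - (-2)*R2:  [ 0  0  6 ]
Upper-triangular form:
[ -5   5   4 ]
[  0  -1  -3 ]
[  0   0   6 ]
det(A) = (-1)^0 * (-5) * (-1) * (6) = 30  (0 row swaps -> sign +1)

det(A) = 30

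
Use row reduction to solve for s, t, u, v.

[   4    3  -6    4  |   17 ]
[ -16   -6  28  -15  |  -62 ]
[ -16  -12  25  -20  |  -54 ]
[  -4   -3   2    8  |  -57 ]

(3, 3, -2, -4)

Forward elimination on [A|b]:
R2 <- R2 - (-4)*R1:  [ 0  6  4  1  6 ]
R3 <- R3 - (-4)*R1:  [  0   0   1  -4  14 ]
R4 <- R4 - (-1)*R1:  [   0    0   -4   12  -40 ]
R4 <- R4 - (-4)*R3:  [  0   0   0  -4  16 ]
Row echelon form:
[ 4  3  -6   4  |  17 ]
[ 0  6   4   1  |   6 ]
[ 0  0   1  -4  |  14 ]
[ 0  0   0  -4  |  16 ]
Back-substitution:
v = (16) / -4 = -4
u = (14 - (-4)*(-4)) / 1 = -2
t = (6 - (4)*(-2) - (1)*(-4)) / 6 = 3
s = (17 - (3)*(3) - (-6)*(-2) - (4)*(-4)) / 4 = 3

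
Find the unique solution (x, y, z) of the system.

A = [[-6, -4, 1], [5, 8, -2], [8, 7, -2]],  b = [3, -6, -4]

Forward elimination on [A|b]:
R2 <- R2 - (-5/6)*R1:  [    0  14/3  -7/6  -7/2 ]
R3 <- R3 - (-4/3)*R1:  [    0   5/3  -2/3     0 ]
R3 <- R3 - (5/14)*R2:  [    0     0  -1/4   5/4 ]
Row echelon form:
[ -6    -4     1  |     3 ]
[  0  14/3  -7/6  |  -7/2 ]
[  0     0  -1/4  |   5/4 ]
Back-substitution:
z = (5/4) / (-1/4) = -5
y = (-7/2 - (-7/6)*(-5)) / (14/3) = -2
x = (3 - (-4)*(-2) - (1)*(-5)) / -6 = 0

(0, -2, -5)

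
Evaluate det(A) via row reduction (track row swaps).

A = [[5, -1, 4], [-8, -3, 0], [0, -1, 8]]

det(A) = -152

Forward elimination:
R2 <- R2 - (-8/5)*R1:  [     0  -23/5   32/5 ]
R3 <- R3 - (5/23)*R2:  [      0       0  152/23 ]
Upper-triangular form:
[ 5     -1       4 ]
[ 0  -23/5    32/5 ]
[ 0      0  152/23 ]
det(A) = (-1)^0 * (5) * (-23/5) * (152/23) = -152  (0 row swaps -> sign +1)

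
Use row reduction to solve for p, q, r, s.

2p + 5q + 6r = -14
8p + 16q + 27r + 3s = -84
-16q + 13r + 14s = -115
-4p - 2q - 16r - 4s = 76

(-2, 4, -5, 1)

Forward elimination on [A|b]:
R2 <- R2 - (4)*R1:  [   0   -4    3    3  -28 ]
R4 <- R4 - (-2)*R1:  [  0   8  -4  -4  48 ]
R3 <- R3 - (4)*R2:  [  0   0   1   2  -3 ]
R4 <- R4 - (-2)*R2:  [  0   0   2   2  -8 ]
R4 <- R4 - (2)*R3:  [  0   0   0  -2  -2 ]
Row echelon form:
[ 2   5  6   0  |  -14 ]
[ 0  -4  3   3  |  -28 ]
[ 0   0  1   2  |   -3 ]
[ 0   0  0  -2  |   -2 ]
Back-substitution:
s = (-2) / -2 = 1
r = (-3 - (2)*(1)) / 1 = -5
q = (-28 - (3)*(-5) - (3)*(1)) / -4 = 4
p = (-14 - (5)*(4) - (6)*(-5)) / 2 = -2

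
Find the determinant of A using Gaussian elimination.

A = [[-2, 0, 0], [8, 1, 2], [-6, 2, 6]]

Forward elimination:
R2 <- R2 - (-4)*R1:  [ 0  1  2 ]
R3 <- R3 - (3)*R1:  [ 0  2  6 ]
R3 <- R3 - (2)*R2:  [ 0  0  2 ]
Upper-triangular form:
[ -2  0  0 ]
[  0  1  2 ]
[  0  0  2 ]
det(A) = (-1)^0 * (-2) * (1) * (2) = -4  (0 row swaps -> sign +1)

det(A) = -4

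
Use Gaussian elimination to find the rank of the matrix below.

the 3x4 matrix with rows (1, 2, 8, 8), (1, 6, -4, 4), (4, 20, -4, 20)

rank(A) = 2

Row reduction:
R2 <- R2 - (1)*R1:  [   0    4  -12   -4 ]
R3 <- R3 - (4)*R1:  [   0   12  -36  -12 ]
R3 <- R3 - (3)*R2:  [ 0  0  0  0 ]
Row echelon form:
[ 1  2    8   8 ]
[ 0  4  -12  -4 ]
[ 0  0    0   0 ]
Nonzero rows / pivot columns: 2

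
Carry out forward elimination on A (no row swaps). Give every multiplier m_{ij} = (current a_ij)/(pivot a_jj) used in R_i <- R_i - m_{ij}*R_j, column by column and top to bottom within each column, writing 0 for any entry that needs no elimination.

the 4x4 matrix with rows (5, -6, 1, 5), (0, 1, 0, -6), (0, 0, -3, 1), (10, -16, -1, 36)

Forward elimination:
R2: entry in column 1 is already 0 -> m_{21} = 0 (no row operation needed)
R3: entry in column 1 is already 0 -> m_{31} = 0 (no row operation needed)
R4 <- R4 - (2)*R1:  [  0  -4  -3  26 ]
R3: entry in column 2 is already 0 -> m_{32} = 0 (no row operation needed)
R4 <- R4 - (-4)*R2:  [  0   0  -3   2 ]
R4 <- R4 - (1)*R3:  [ 0  0  0  1 ]
Multipliers (in order of application): m_{21} = 0, m_{31} = 0, m_{41} = 2, m_{32} = 0, m_{42} = -4, m_{43} = 1

multipliers: 0, 0, 2, 0, -4, 1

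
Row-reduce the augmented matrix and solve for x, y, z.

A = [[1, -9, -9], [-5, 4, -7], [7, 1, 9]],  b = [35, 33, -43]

Forward elimination on [A|b]:
R2 <- R2 - (-5)*R1:  [   0  -41  -52  208 ]
R3 <- R3 - (7)*R1:  [    0    64    72  -288 ]
R3 <- R3 - (-64/41)*R2:  [       0        0  -376/41  1504/41 ]
Row echelon form:
[ 1   -9       -9  |       35 ]
[ 0  -41      -52  |      208 ]
[ 0    0  -376/41  |  1504/41 ]
Back-substitution:
z = (1504/41) / (-376/41) = -4
y = (208 - (-52)*(-4)) / -41 = 0
x = (35 - (-9)*(0) - (-9)*(-4)) / 1 = -1

(-1, 0, -4)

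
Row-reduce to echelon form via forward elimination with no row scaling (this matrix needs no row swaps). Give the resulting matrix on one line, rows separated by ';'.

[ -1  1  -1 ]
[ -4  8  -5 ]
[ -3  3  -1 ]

Forward elimination:
R2 <- R2 - (4)*R1:  [  0   4  -1 ]
R3 <- R3 - (3)*R1:  [ 0  0  2 ]
Row echelon form:
[ -1  1  -1 ]
[  0  4  -1 ]
[  0  0   2 ]

REF = [-1 1 -1; 0 4 -1; 0 0 2]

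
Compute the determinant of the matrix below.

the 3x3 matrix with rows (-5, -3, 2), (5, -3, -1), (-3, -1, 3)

det(A) = 58

Forward elimination:
R2 <- R2 - (-1)*R1:  [  0  -6   1 ]
R3 <- R3 - (3/5)*R1:  [   0  4/5  9/5 ]
R3 <- R3 - (-2/15)*R2:  [     0      0  29/15 ]
Upper-triangular form:
[ -5  -3      2 ]
[  0  -6      1 ]
[  0   0  29/15 ]
det(A) = (-1)^0 * (-5) * (-6) * (29/15) = 58  (0 row swaps -> sign +1)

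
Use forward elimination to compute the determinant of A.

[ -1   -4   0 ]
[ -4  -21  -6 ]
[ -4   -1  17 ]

Forward elimination:
R2 <- R2 - (4)*R1:  [  0  -5  -6 ]
R3 <- R3 - (4)*R1:  [  0  15  17 ]
R3 <- R3 - (-3)*R2:  [  0   0  -1 ]
Upper-triangular form:
[ -1  -4   0 ]
[  0  -5  -6 ]
[  0   0  -1 ]
det(A) = (-1)^0 * (-1) * (-5) * (-1) = -5  (0 row swaps -> sign +1)

det(A) = -5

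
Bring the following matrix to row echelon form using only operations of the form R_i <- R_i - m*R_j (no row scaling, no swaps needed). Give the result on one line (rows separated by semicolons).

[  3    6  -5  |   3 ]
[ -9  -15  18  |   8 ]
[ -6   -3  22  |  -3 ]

Forward elimination:
R2 <- R2 - (-3)*R1:  [  0   3   3  17 ]
R3 <- R3 - (-2)*R1:  [  0   9  12   3 ]
R3 <- R3 - (3)*R2:  [   0    0    3  -48 ]
Row echelon form:
[ 3  6  -5  |    3 ]
[ 0  3   3  |   17 ]
[ 0  0   3  |  -48 ]

REF = [3 6 -5 3; 0 3 3 17; 0 0 3 -48]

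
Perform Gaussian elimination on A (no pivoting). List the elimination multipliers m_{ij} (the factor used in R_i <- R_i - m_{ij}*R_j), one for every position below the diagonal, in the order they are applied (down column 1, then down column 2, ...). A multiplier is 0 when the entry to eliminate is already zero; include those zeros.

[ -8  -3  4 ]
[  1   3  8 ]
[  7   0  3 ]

Forward elimination:
R2 <- R2 - (-1/8)*R1:  [    0  21/8  17/2 ]
R3 <- R3 - (-7/8)*R1:  [     0  -21/8   13/2 ]
R3 <- R3 - (-1)*R2:  [  0   0  15 ]
Multipliers (in order of application): m_{21} = -1/8, m_{31} = -7/8, m_{32} = -1

multipliers: -1/8, -7/8, -1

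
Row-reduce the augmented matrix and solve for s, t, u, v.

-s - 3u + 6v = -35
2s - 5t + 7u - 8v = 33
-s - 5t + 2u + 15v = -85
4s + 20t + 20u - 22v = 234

Forward elimination on [A|b]:
R2 <- R2 - (-2)*R1:  [   0   -5    1    4  -37 ]
R3 <- R3 - (1)*R1:  [   0   -5    5    9  -50 ]
R4 <- R4 - (-4)*R1:  [  0  20   8   2  94 ]
R3 <- R3 - (1)*R2:  [   0    0    4    5  -13 ]
R4 <- R4 - (-4)*R2:  [   0    0   12   18  -54 ]
R4 <- R4 - (3)*R3:  [   0    0    0    3  -15 ]
Row echelon form:
[ -1   0  -3  6  |  -35 ]
[  0  -5   1  4  |  -37 ]
[  0   0   4  5  |  -13 ]
[  0   0   0  3  |  -15 ]
Back-substitution:
v = (-15) / 3 = -5
u = (-13 - (5)*(-5)) / 4 = 3
t = (-37 - (1)*(3) - (4)*(-5)) / -5 = 4
s = (-35 - (-3)*(3) - (6)*(-5)) / -1 = -4

(-4, 4, 3, -5)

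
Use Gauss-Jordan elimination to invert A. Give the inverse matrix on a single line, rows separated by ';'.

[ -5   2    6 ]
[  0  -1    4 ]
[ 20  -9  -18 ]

Gauss-Jordan on [A | I]:
R1 <- (1/-5)*R1:  [    1  -2/5  -6/5  |  -1/5     0     0 ]
R3 <- R3 - (20)*R1:  [  0  -1   6  |   4   0   1 ]
R2 <- (1/-1)*R2:  [  0   1  -4  |   0  -1   0 ]
R1 <- R1 - (-2/5)*R2:  [     1      0  -14/5  |   -1/5   -2/5      0 ]
R3 <- R3 - (-1)*R2:  [  0   0   2  |   4  -1   1 ]
R3 <- (1/2)*R3:  [    0     0     1  |     2  -1/2   1/2 ]
R1 <- R1 - (-14/5)*R3:  [    1     0     0  |  27/5  -9/5   7/5 ]
R2 <- R2 - (-4)*R3:  [  0   1   0  |   8  -3   2 ]
Right block of [I | A^{-1}] is the inverse:
[ 27/5  -9/5  7/5 ]
[    8    -3    2 ]
[    2  -1/2  1/2 ]

inverse = [27/5 -9/5 7/5; 8 -3 2; 2 -1/2 1/2]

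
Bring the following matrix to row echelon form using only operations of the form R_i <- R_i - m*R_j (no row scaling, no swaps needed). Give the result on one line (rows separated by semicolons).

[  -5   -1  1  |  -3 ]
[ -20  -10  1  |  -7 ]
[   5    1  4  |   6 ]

REF = [-5 -1 1 -3; 0 -6 -3 5; 0 0 5 3]

Forward elimination:
R2 <- R2 - (4)*R1:  [  0  -6  -3   5 ]
R3 <- R3 - (-1)*R1:  [ 0  0  5  3 ]
Row echelon form:
[ -5  -1   1  |  -3 ]
[  0  -6  -3  |   5 ]
[  0   0   5  |   3 ]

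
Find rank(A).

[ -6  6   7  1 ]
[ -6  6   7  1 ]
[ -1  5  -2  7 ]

rank(A) = 2

Row reduction:
R2 <- R2 - (1)*R1:  [ 0  0  0  0 ]
R3 <- R3 - (1/6)*R1:  [     0      4  -19/6   41/6 ]
R2 <-> R3   (pivot in column 2 was zero)
[ -6  6      7     1 ]
[  0  4  -19/6  41/6 ]
[  0  0      0     0 ]
Row echelon form:
[ -6  6      7     1 ]
[  0  4  -19/6  41/6 ]
[  0  0      0     0 ]
Nonzero rows / pivot columns: 2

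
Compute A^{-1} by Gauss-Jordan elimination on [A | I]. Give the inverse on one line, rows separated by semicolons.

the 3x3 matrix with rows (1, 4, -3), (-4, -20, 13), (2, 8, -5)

inverse = [1 1 2; -3/2 -1/4 1/4; -2 0 1]

Gauss-Jordan on [A | I]:
R2 <- R2 - (-4)*R1:  [  0  -4   1  |   4   1   0 ]
R3 <- R3 - (2)*R1:  [  0   0   1  |  -2   0   1 ]
R2 <- (1/-4)*R2:  [    0     1  -1/4  |    -1  -1/4     0 ]
R1 <- R1 - (4)*R2:  [  1   0  -2  |   5   1   0 ]
R1 <- R1 - (-2)*R3:  [ 1  0  0  |  1  1  2 ]
R2 <- R2 - (-1/4)*R3:  [    0     1     0  |  -3/2  -1/4   1/4 ]
Right block of [I | A^{-1}] is the inverse:
[    1     1    2 ]
[ -3/2  -1/4  1/4 ]
[   -2     0    1 ]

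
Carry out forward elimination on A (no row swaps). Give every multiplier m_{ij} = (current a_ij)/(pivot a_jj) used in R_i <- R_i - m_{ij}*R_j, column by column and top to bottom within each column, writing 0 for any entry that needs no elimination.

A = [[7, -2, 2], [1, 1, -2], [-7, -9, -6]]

multipliers: 1/7, -1, -77/9

Forward elimination:
R2 <- R2 - (1/7)*R1:  [     0    9/7  -16/7 ]
R3 <- R3 - (-1)*R1:  [   0  -11   -4 ]
R3 <- R3 - (-77/9)*R2:  [      0       0  -212/9 ]
Multipliers (in order of application): m_{21} = 1/7, m_{31} = -1, m_{32} = -77/9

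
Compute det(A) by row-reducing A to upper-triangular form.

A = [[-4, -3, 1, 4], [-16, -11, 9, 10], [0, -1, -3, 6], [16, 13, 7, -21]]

Forward elimination:
R2 <- R2 - (4)*R1:  [  0   1   5  -6 ]
R4 <- R4 - (-4)*R1:  [  0   1  11  -5 ]
R3 <- R3 - (-1)*R2:  [ 0  0  2  0 ]
R4 <- R4 - (1)*R2:  [ 0  0  6  1 ]
R4 <- R4 - (3)*R3:  [ 0  0  0  1 ]
Upper-triangular form:
[ -4  -3  1   4 ]
[  0   1  5  -6 ]
[  0   0  2   0 ]
[  0   0  0   1 ]
det(A) = (-1)^0 * (-4) * (1) * (2) * (1) = -8  (0 row swaps -> sign +1)

det(A) = -8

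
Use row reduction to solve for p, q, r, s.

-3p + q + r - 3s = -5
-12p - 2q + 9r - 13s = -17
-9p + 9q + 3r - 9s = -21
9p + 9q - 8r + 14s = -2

Forward elimination on [A|b]:
R2 <- R2 - (4)*R1:  [  0  -6   5  -1   3 ]
R3 <- R3 - (3)*R1:  [  0   6   0   0  -6 ]
R4 <- R4 - (-3)*R1:  [   0   12   -5    5  -17 ]
R3 <- R3 - (-1)*R2:  [  0   0   5  -1  -3 ]
R4 <- R4 - (-2)*R2:  [   0    0    5    3  -11 ]
R4 <- R4 - (1)*R3:  [  0   0   0   4  -8 ]
Row echelon form:
[ -3   1  1  -3  |  -5 ]
[  0  -6  5  -1  |   3 ]
[  0   0  5  -1  |  -3 ]
[  0   0  0   4  |  -8 ]
Back-substitution:
s = (-8) / 4 = -2
r = (-3 - (-1)*(-2)) / 5 = -1
q = (3 - (5)*(-1) - (-1)*(-2)) / -6 = -1
p = (-5 - (1)*(-1) - (1)*(-1) - (-3)*(-2)) / -3 = 3

(3, -1, -1, -2)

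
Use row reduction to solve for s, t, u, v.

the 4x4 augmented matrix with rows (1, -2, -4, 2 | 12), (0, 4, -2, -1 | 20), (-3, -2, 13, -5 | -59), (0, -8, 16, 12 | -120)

Forward elimination on [A|b]:
R3 <- R3 - (-3)*R1:  [   0   -8    1    1  -23 ]
R3 <- R3 - (-2)*R2:  [  0   0  -3  -1  17 ]
R4 <- R4 - (-2)*R2:  [   0    0   12   10  -80 ]
R4 <- R4 - (-4)*R3:  [   0    0    0    6  -12 ]
Row echelon form:
[ 1  -2  -4   2  |   12 ]
[ 0   4  -2  -1  |   20 ]
[ 0   0  -3  -1  |   17 ]
[ 0   0   0   6  |  -12 ]
Back-substitution:
v = (-12) / 6 = -2
u = (17 - (-1)*(-2)) / -3 = -5
t = (20 - (-2)*(-5) - (-1)*(-2)) / 4 = 2
s = (12 - (-2)*(2) - (-4)*(-5) - (2)*(-2)) / 1 = 0

(0, 2, -5, -2)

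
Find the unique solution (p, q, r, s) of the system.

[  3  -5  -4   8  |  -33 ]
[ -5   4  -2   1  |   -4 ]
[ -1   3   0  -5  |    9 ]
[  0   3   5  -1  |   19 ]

(-2, -1, 4, -2)

Forward elimination on [A|b]:
R2 <- R2 - (-5/3)*R1:  [     0  -13/3  -26/3   43/3    -59 ]
R3 <- R3 - (-1/3)*R1:  [    0   4/3  -4/3  -7/3    -2 ]
R3 <- R3 - (-4/13)*R2:  [       0        0       -4    27/13  -262/13 ]
R4 <- R4 - (-9/13)*R2:  [       0        0       -1   116/13  -284/13 ]
R4 <- R4 - (1/4)*R3:  [       0        0        0   437/52  -437/26 ]
Row echelon form:
[ 3     -5     -4       8  |      -33 ]
[ 0  -13/3  -26/3    43/3  |      -59 ]
[ 0      0     -4   27/13  |  -262/13 ]
[ 0      0      0  437/52  |  -437/26 ]
Back-substitution:
s = (-437/26) / (437/52) = -2
r = (-262/13 - (27/13)*(-2)) / -4 = 4
q = (-59 - (-26/3)*(4) - (43/3)*(-2)) / (-13/3) = -1
p = (-33 - (-5)*(-1) - (-4)*(4) - (8)*(-2)) / 3 = -2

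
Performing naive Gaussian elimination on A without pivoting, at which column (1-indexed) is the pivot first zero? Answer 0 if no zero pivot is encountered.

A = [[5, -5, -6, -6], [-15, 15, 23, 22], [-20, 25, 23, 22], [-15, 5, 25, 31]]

first zero-pivot column = 2

Naive forward elimination:
R2 <- R2 - (-3)*R1:  [ 0  0  5  4 ]
R3 <- R3 - (-4)*R1:  [  0   5  -1  -2 ]
R4 <- R4 - (-3)*R1:  [   0  -10    7   13 ]
Matrix at this point:
[ 5   -5  -6  -6 ]
[ 0    0   5   4 ]
[ 0    5  -1  -2 ]
[ 0  -10   7  13 ]
Pivot entry (2,2) is zero but row 3 has 5 in column 2 -> naive elimination stops; a row interchange (e.g. R2 <-> R3) would be required here.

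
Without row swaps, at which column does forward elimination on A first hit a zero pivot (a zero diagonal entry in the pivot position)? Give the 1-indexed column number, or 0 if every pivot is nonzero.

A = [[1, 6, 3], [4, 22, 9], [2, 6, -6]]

first zero-pivot column = 0

Naive forward elimination:
R2 <- R2 - (4)*R1:  [  0  -2  -3 ]
R3 <- R3 - (2)*R1:  [   0   -6  -12 ]
R3 <- R3 - (3)*R2:  [  0   0  -3 ]
All pivots nonzero; naive elimination completes without hitting a zero pivot.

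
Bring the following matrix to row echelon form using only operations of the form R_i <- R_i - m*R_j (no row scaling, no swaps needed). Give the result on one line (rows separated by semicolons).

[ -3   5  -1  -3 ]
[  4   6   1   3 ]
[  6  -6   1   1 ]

Forward elimination:
R2 <- R2 - (-4/3)*R1:  [    0  38/3  -1/3    -1 ]
R3 <- R3 - (-2)*R1:  [  0   4  -1  -5 ]
R3 <- R3 - (6/19)*R2:  [      0       0  -17/19  -89/19 ]
Row echelon form:
[ -3     5      -1      -3 ]
[  0  38/3    -1/3      -1 ]
[  0     0  -17/19  -89/19 ]

REF = [-3 5 -1 -3; 0 38/3 -1/3 -1; 0 0 -17/19 -89/19]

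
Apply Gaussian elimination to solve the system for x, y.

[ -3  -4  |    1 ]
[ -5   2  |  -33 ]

Forward elimination on [A|b]:
R2 <- R2 - (5/3)*R1:  [      0    26/3  -104/3 ]
Row echelon form:
[ -3    -4  |       1 ]
[  0  26/3  |  -104/3 ]
Back-substitution:
y = (-104/3) / (26/3) = -4
x = (1 - (-4)*(-4)) / -3 = 5

(5, -4)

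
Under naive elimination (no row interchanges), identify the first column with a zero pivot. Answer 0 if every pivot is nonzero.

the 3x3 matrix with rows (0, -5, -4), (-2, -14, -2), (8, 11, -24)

first zero-pivot column = 1

Naive forward elimination:
Pivot entry (1,1) is zero but row 2 has -2 in column 1 -> naive elimination stops; a row interchange (e.g. R1 <-> R2) would be required here.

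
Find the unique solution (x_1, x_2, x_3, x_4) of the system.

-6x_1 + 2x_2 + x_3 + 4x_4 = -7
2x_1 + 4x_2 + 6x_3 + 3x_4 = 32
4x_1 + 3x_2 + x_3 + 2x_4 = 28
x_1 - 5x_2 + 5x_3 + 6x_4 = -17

Forward elimination on [A|b]:
R2 <- R2 - (-1/3)*R1:  [    0  14/3  19/3  13/3  89/3 ]
R3 <- R3 - (-2/3)*R1:  [    0  13/3   5/3  14/3  70/3 ]
R4 <- R4 - (-1/6)*R1:  [      0   -14/3    31/6    20/3  -109/6 ]
R3 <- R3 - (13/14)*R2:  [      0       0  -59/14    9/14  -59/14 ]
R4 <- R4 - (-1)*R2:  [    0     0  23/2    11  23/2 ]
R4 <- R4 - (-161/59)*R3:  [        0         0         0  1505/118         0 ]
Row echelon form:
[ -6     2       1         4  |      -7 ]
[  0  14/3    19/3      13/3  |    89/3 ]
[  0     0  -59/14      9/14  |  -59/14 ]
[  0     0       0  1505/118  |       0 ]
Back-substitution:
x_4 = (0) / (1505/118) = 0
x_3 = (-59/14 - (9/14)*(0)) / (-59/14) = 1
x_2 = (89/3 - (19/3)*(1) - (13/3)*(0)) / (14/3) = 5
x_1 = (-7 - (2)*(5) - (1)*(1) - (4)*(0)) / -6 = 3

(3, 5, 1, 0)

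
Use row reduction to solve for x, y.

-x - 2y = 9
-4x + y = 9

Forward elimination on [A|b]:
R2 <- R2 - (4)*R1:  [   0    9  -27 ]
Row echelon form:
[ -1  -2  |    9 ]
[  0   9  |  -27 ]
Back-substitution:
y = (-27) / 9 = -3
x = (9 - (-2)*(-3)) / -1 = -3

(-3, -3)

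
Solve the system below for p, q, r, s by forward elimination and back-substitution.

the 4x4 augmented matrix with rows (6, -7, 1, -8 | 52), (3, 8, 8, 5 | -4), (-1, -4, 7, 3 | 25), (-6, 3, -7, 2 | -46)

Forward elimination on [A|b]:
R2 <- R2 - (1/2)*R1:  [    0  23/2  15/2     9   -30 ]
R3 <- R3 - (-1/6)*R1:  [     0  -31/6   43/6    5/3  101/3 ]
R4 <- R4 - (-1)*R1:  [  0  -4  -6  -6   6 ]
R3 <- R3 - (-31/69)*R2:  [       0        0   727/69   394/69  1393/69 ]
R4 <- R4 - (-8/23)*R2:  [       0        0   -78/23   -66/23  -102/23 ]
R4 <- R4 - (-234/727)*R3:  [        0         0         0  -750/727  1500/727 ]
Row echelon form:
[ 6    -7       1        -8  |        52 ]
[ 0  23/2    15/2         9  |       -30 ]
[ 0     0  727/69    394/69  |   1393/69 ]
[ 0     0       0  -750/727  |  1500/727 ]
Back-substitution:
s = (1500/727) / (-750/727) = -2
r = (1393/69 - (394/69)*(-2)) / (727/69) = 3
q = (-30 - (15/2)*(3) - (9)*(-2)) / (23/2) = -3
p = (52 - (-7)*(-3) - (1)*(3) - (-8)*(-2)) / 6 = 2

(2, -3, 3, -2)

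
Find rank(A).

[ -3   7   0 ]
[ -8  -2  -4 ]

Row reduction:
R2 <- R2 - (8/3)*R1:  [     0  -62/3     -4 ]
Row echelon form:
[ -3      7   0 ]
[  0  -62/3  -4 ]
Nonzero rows / pivot columns: 2

rank(A) = 2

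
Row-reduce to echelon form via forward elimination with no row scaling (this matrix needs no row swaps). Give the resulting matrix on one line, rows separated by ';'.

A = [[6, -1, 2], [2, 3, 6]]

Forward elimination:
R2 <- R2 - (1/3)*R1:  [    0  10/3  16/3 ]
Row echelon form:
[ 6    -1     2 ]
[ 0  10/3  16/3 ]

REF = [6 -1 2; 0 10/3 16/3]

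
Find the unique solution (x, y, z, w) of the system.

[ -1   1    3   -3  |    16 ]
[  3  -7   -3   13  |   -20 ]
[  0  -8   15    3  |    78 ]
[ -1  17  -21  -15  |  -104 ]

(-1, -3, 4, -2)

Forward elimination on [A|b]:
R2 <- R2 - (-3)*R1:  [  0  -4   6   4  28 ]
R4 <- R4 - (1)*R1:  [    0    16   -24   -12  -120 ]
R3 <- R3 - (2)*R2:  [  0   0   3  -5  22 ]
R4 <- R4 - (-4)*R2:  [  0   0   0   4  -8 ]
Row echelon form:
[ -1   1  3  -3  |  16 ]
[  0  -4  6   4  |  28 ]
[  0   0  3  -5  |  22 ]
[  0   0  0   4  |  -8 ]
Back-substitution:
w = (-8) / 4 = -2
z = (22 - (-5)*(-2)) / 3 = 4
y = (28 - (6)*(4) - (4)*(-2)) / -4 = -3
x = (16 - (1)*(-3) - (3)*(4) - (-3)*(-2)) / -1 = -1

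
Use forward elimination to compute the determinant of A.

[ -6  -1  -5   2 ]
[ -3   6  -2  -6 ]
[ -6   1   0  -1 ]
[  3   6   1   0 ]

det(A) = -1245

Forward elimination:
R2 <- R2 - (1/2)*R1:  [    0  13/2   1/2    -7 ]
R3 <- R3 - (1)*R1:  [  0   2   5  -3 ]
R4 <- R4 - (-1/2)*R1:  [    0  11/2  -3/2     1 ]
R3 <- R3 - (4/13)*R2:  [      0       0   63/13  -11/13 ]
R4 <- R4 - (11/13)*R2:  [      0       0  -25/13   90/13 ]
R4 <- R4 - (-25/63)*R3:  [      0       0       0  415/63 ]
Upper-triangular form:
[ -6    -1     -5       2 ]
[  0  13/2    1/2      -7 ]
[  0     0  63/13  -11/13 ]
[  0     0      0  415/63 ]
det(A) = (-1)^0 * (-6) * (13/2) * (63/13) * (415/63) = -1245  (0 row swaps -> sign +1)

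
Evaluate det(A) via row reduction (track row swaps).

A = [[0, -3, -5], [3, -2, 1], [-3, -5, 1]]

Forward elimination:
R1 <-> R2   (pivot in column 1 was zero)
[  3  -2   1 ]
[  0  -3  -5 ]
[ -3  -5   1 ]
R3 <- R3 - (-1)*R1:  [  0  -7   2 ]
R3 <- R3 - (7/3)*R2:  [    0     0  41/3 ]
Upper-triangular form:
[ 3  -2     1 ]
[ 0  -3    -5 ]
[ 0   0  41/3 ]
det(A) = (-1)^1 * (3) * (-3) * (41/3) = 123  (1 row swap -> sign -1)

det(A) = 123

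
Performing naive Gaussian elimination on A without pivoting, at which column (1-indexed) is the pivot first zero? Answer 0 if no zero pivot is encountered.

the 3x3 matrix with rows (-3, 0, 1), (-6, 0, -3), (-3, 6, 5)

Naive forward elimination:
R2 <- R2 - (2)*R1:  [  0   0  -5 ]
R3 <- R3 - (1)*R1:  [ 0  6  4 ]
Matrix at this point:
[ -3  0   1 ]
[  0  0  -5 ]
[  0  6   4 ]
Pivot entry (2,2) is zero but row 3 has 6 in column 2 -> naive elimination stops; a row interchange (e.g. R2 <-> R3) would be required here.

first zero-pivot column = 2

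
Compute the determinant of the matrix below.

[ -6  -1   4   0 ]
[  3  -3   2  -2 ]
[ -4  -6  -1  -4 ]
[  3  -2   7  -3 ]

Forward elimination:
R2 <- R2 - (-1/2)*R1:  [    0  -7/2     4    -2 ]
R3 <- R3 - (2/3)*R1:  [     0  -16/3  -11/3     -4 ]
R4 <- R4 - (-1/2)*R1:  [    0  -5/2     9    -3 ]
R3 <- R3 - (32/21)*R2:  [       0        0  -205/21   -20/21 ]
R4 <- R4 - (5/7)*R2:  [     0      0   43/7  -11/7 ]
R4 <- R4 - (-129/205)*R3:  [      0       0       0  -89/41 ]
Upper-triangular form:
[ -6    -1        4       0 ]
[  0  -7/2        4      -2 ]
[  0     0  -205/21  -20/21 ]
[  0     0        0  -89/41 ]
det(A) = (-1)^0 * (-6) * (-7/2) * (-205/21) * (-89/41) = 445  (0 row swaps -> sign +1)

det(A) = 445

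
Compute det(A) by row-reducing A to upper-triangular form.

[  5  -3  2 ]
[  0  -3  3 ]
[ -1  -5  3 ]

det(A) = 33

Forward elimination:
R3 <- R3 - (-1/5)*R1:  [     0  -28/5   17/5 ]
R3 <- R3 - (28/15)*R2:  [     0      0  -11/5 ]
Upper-triangular form:
[ 5  -3      2 ]
[ 0  -3      3 ]
[ 0   0  -11/5 ]
det(A) = (-1)^0 * (5) * (-3) * (-11/5) = 33  (0 row swaps -> sign +1)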